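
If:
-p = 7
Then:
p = -7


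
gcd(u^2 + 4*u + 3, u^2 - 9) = u + 3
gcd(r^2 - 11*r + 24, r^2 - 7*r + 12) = r - 3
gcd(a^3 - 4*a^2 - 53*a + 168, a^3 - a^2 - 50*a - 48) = a - 8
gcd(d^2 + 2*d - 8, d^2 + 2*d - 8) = d^2 + 2*d - 8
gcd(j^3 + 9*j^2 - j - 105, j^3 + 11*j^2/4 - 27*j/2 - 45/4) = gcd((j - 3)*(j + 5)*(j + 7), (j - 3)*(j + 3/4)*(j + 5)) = j^2 + 2*j - 15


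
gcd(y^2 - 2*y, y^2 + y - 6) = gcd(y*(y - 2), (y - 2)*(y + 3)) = y - 2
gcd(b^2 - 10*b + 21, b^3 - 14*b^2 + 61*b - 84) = b^2 - 10*b + 21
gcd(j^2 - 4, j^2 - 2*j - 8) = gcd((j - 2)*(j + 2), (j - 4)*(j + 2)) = j + 2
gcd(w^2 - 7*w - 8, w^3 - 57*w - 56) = w^2 - 7*w - 8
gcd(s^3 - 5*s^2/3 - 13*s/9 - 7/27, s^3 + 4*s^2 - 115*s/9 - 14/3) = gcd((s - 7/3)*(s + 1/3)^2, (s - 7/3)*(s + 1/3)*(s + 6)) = s^2 - 2*s - 7/9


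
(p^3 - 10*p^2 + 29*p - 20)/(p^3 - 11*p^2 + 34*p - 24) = (p - 5)/(p - 6)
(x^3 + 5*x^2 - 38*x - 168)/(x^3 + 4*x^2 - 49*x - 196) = (x - 6)/(x - 7)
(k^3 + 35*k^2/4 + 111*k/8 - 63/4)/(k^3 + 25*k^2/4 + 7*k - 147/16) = 2*(k + 6)/(2*k + 7)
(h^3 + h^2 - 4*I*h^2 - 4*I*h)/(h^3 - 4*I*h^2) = (h + 1)/h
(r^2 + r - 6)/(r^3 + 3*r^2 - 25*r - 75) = (r - 2)/(r^2 - 25)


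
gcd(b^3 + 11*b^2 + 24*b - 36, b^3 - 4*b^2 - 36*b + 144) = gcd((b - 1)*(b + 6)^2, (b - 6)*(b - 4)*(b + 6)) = b + 6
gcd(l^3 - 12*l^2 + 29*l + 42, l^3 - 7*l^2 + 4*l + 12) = l^2 - 5*l - 6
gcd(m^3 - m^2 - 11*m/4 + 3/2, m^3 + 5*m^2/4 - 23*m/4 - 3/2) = m - 2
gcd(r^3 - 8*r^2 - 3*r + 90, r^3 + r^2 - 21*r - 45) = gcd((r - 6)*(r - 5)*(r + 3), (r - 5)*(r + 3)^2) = r^2 - 2*r - 15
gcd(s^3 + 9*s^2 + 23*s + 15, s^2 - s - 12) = s + 3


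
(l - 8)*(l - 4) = l^2 - 12*l + 32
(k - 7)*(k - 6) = k^2 - 13*k + 42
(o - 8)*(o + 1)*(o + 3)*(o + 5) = o^4 + o^3 - 49*o^2 - 169*o - 120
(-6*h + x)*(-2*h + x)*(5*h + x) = 60*h^3 - 28*h^2*x - 3*h*x^2 + x^3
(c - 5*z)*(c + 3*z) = c^2 - 2*c*z - 15*z^2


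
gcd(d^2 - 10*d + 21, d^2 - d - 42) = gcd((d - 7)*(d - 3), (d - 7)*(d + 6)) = d - 7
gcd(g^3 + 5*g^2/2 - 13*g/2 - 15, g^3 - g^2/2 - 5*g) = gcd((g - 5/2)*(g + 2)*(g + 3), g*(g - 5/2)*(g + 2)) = g^2 - g/2 - 5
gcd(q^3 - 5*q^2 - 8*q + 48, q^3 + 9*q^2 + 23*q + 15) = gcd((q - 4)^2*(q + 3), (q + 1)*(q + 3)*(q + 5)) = q + 3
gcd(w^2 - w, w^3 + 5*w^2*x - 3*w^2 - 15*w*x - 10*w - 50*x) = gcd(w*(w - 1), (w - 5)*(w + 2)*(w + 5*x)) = 1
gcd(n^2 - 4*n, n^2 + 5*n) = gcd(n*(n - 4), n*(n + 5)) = n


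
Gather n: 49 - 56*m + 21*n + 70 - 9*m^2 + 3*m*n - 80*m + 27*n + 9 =-9*m^2 - 136*m + n*(3*m + 48) + 128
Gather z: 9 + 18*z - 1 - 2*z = 16*z + 8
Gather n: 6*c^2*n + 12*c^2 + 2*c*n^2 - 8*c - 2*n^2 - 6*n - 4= 12*c^2 - 8*c + n^2*(2*c - 2) + n*(6*c^2 - 6) - 4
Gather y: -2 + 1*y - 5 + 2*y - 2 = 3*y - 9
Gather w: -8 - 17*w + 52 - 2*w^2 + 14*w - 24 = -2*w^2 - 3*w + 20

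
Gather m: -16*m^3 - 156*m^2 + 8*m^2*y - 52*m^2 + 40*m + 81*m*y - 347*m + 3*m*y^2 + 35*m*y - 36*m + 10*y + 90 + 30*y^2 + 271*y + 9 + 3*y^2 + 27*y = -16*m^3 + m^2*(8*y - 208) + m*(3*y^2 + 116*y - 343) + 33*y^2 + 308*y + 99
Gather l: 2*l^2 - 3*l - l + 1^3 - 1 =2*l^2 - 4*l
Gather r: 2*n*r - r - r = r*(2*n - 2)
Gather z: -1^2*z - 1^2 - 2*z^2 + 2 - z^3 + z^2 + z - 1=-z^3 - z^2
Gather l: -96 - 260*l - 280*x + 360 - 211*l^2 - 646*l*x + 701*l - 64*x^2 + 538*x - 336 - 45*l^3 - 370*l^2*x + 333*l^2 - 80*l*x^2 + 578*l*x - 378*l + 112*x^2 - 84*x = -45*l^3 + l^2*(122 - 370*x) + l*(-80*x^2 - 68*x + 63) + 48*x^2 + 174*x - 72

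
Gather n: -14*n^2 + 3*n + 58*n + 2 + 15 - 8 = -14*n^2 + 61*n + 9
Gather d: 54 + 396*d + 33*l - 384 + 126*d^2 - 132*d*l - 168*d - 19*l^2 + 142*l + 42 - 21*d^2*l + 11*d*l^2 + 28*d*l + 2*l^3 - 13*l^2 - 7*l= d^2*(126 - 21*l) + d*(11*l^2 - 104*l + 228) + 2*l^3 - 32*l^2 + 168*l - 288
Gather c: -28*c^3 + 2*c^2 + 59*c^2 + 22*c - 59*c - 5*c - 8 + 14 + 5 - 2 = -28*c^3 + 61*c^2 - 42*c + 9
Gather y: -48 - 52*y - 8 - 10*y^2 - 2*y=-10*y^2 - 54*y - 56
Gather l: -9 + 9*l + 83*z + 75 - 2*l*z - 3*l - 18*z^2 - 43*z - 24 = l*(6 - 2*z) - 18*z^2 + 40*z + 42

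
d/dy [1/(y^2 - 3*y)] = (3 - 2*y)/(y^2*(y - 3)^2)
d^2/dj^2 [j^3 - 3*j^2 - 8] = 6*j - 6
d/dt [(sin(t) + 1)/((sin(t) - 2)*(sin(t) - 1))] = (-2*sin(t) + cos(t)^2 + 4)*cos(t)/((sin(t) - 2)^2*(sin(t) - 1)^2)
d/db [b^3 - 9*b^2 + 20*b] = 3*b^2 - 18*b + 20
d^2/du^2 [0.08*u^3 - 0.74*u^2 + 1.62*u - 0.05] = 0.48*u - 1.48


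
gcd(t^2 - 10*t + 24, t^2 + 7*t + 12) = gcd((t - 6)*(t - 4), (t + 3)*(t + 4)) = 1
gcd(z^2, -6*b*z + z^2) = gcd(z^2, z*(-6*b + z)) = z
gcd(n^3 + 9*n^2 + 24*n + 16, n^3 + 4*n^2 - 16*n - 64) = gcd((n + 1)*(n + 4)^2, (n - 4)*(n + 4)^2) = n^2 + 8*n + 16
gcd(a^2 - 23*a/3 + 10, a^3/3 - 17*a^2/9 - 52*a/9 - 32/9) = 1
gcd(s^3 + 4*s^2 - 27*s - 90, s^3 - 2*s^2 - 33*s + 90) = s^2 + s - 30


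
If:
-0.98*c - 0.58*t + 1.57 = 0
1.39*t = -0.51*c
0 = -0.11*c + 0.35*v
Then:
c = 2.05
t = -0.75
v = 0.64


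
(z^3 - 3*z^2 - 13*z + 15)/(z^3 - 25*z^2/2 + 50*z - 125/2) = 2*(z^2 + 2*z - 3)/(2*z^2 - 15*z + 25)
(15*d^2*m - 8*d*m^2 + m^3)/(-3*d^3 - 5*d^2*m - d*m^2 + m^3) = m*(-5*d + m)/(d^2 + 2*d*m + m^2)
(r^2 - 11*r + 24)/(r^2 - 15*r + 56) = (r - 3)/(r - 7)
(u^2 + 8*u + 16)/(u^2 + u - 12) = (u + 4)/(u - 3)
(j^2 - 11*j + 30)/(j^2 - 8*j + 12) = (j - 5)/(j - 2)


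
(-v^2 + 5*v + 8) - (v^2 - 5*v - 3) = -2*v^2 + 10*v + 11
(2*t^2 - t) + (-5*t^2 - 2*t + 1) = -3*t^2 - 3*t + 1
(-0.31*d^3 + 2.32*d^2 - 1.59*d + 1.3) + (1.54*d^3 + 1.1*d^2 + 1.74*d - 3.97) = 1.23*d^3 + 3.42*d^2 + 0.15*d - 2.67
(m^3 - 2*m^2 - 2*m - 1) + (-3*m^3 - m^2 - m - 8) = -2*m^3 - 3*m^2 - 3*m - 9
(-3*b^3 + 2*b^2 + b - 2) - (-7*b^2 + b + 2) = -3*b^3 + 9*b^2 - 4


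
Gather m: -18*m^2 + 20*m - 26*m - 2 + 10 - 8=-18*m^2 - 6*m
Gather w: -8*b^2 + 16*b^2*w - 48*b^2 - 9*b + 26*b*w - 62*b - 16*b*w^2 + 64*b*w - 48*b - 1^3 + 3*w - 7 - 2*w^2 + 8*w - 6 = -56*b^2 - 119*b + w^2*(-16*b - 2) + w*(16*b^2 + 90*b + 11) - 14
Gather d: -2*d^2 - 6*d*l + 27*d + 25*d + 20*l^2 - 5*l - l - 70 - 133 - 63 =-2*d^2 + d*(52 - 6*l) + 20*l^2 - 6*l - 266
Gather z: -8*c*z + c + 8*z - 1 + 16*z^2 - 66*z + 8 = c + 16*z^2 + z*(-8*c - 58) + 7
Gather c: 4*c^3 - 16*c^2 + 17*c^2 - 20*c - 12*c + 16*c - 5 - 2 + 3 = 4*c^3 + c^2 - 16*c - 4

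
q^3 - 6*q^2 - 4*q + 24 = (q - 6)*(q - 2)*(q + 2)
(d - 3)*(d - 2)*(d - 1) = d^3 - 6*d^2 + 11*d - 6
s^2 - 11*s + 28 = (s - 7)*(s - 4)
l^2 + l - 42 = (l - 6)*(l + 7)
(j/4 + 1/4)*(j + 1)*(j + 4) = j^3/4 + 3*j^2/2 + 9*j/4 + 1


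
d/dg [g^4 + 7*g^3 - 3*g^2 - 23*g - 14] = 4*g^3 + 21*g^2 - 6*g - 23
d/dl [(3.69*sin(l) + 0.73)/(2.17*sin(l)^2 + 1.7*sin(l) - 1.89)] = (-3.1682*sin(l) + 4.00365*cos(2*l) - 12.21875)*cos(l)/(2.17*sin(l)^2 + 1.7*sin(l) - 1.89)^2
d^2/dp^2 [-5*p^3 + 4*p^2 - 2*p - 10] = 8 - 30*p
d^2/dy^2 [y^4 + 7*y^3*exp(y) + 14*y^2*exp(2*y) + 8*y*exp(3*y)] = 7*y^3*exp(y) + 56*y^2*exp(2*y) + 42*y^2*exp(y) + 12*y^2 + 72*y*exp(3*y) + 112*y*exp(2*y) + 42*y*exp(y) + 48*exp(3*y) + 28*exp(2*y)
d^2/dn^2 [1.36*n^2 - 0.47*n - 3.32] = 2.72000000000000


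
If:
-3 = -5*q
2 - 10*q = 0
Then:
No Solution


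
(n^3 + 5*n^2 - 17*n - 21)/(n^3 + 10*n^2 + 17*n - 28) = (n^2 - 2*n - 3)/(n^2 + 3*n - 4)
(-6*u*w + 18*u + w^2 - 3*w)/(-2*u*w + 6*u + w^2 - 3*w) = (6*u - w)/(2*u - w)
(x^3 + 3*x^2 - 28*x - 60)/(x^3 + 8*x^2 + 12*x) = (x - 5)/x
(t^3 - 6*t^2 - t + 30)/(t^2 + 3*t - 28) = (t^3 - 6*t^2 - t + 30)/(t^2 + 3*t - 28)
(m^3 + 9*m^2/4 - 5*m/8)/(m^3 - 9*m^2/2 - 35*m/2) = (m - 1/4)/(m - 7)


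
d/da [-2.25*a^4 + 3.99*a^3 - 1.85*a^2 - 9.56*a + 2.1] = -9.0*a^3 + 11.97*a^2 - 3.7*a - 9.56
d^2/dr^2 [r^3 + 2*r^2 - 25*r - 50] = 6*r + 4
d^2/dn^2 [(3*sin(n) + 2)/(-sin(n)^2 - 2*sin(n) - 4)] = (3*sin(n)^5 + 2*sin(n)^4 - 66*sin(n)^3 - 60*sin(n)^2 + 80*sin(n) + 48)/(sin(n)^2 + 2*sin(n) + 4)^3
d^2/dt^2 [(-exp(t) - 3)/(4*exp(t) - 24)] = 9*(-exp(t) - 6)*exp(t)/(4*(exp(3*t) - 18*exp(2*t) + 108*exp(t) - 216))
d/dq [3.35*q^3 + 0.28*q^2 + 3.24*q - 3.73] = 10.05*q^2 + 0.56*q + 3.24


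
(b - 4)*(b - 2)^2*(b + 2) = b^4 - 6*b^3 + 4*b^2 + 24*b - 32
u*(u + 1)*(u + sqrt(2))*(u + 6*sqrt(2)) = u^4 + u^3 + 7*sqrt(2)*u^3 + 7*sqrt(2)*u^2 + 12*u^2 + 12*u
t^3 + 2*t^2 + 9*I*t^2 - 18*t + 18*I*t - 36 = (t + 2)*(t + 3*I)*(t + 6*I)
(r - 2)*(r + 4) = r^2 + 2*r - 8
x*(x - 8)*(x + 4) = x^3 - 4*x^2 - 32*x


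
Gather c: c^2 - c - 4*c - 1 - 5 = c^2 - 5*c - 6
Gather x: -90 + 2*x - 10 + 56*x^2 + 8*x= 56*x^2 + 10*x - 100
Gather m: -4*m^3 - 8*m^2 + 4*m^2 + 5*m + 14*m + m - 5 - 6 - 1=-4*m^3 - 4*m^2 + 20*m - 12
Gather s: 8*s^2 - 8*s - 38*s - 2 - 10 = 8*s^2 - 46*s - 12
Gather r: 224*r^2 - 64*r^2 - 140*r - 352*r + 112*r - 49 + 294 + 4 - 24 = 160*r^2 - 380*r + 225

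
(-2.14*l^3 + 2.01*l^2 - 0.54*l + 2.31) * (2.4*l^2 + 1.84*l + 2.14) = -5.136*l^5 + 0.886399999999999*l^4 - 2.1772*l^3 + 8.8518*l^2 + 3.0948*l + 4.9434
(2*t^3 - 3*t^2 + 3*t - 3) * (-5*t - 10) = -10*t^4 - 5*t^3 + 15*t^2 - 15*t + 30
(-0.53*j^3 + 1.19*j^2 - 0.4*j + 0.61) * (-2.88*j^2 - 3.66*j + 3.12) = 1.5264*j^5 - 1.4874*j^4 - 4.857*j^3 + 3.42*j^2 - 3.4806*j + 1.9032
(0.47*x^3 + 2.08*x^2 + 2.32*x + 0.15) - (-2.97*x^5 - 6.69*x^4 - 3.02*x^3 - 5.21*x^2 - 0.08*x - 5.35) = 2.97*x^5 + 6.69*x^4 + 3.49*x^3 + 7.29*x^2 + 2.4*x + 5.5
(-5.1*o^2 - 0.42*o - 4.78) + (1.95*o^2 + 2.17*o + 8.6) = -3.15*o^2 + 1.75*o + 3.82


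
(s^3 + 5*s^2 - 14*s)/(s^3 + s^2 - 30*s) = (s^2 + 5*s - 14)/(s^2 + s - 30)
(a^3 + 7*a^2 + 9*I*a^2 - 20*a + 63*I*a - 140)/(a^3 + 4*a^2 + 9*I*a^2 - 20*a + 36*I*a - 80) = (a + 7)/(a + 4)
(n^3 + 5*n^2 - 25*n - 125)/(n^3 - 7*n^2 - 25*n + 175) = (n + 5)/(n - 7)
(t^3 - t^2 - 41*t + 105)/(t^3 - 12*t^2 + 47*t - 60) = (t + 7)/(t - 4)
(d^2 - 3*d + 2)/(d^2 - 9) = (d^2 - 3*d + 2)/(d^2 - 9)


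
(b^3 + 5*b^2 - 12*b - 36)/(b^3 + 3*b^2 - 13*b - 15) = (b^2 + 8*b + 12)/(b^2 + 6*b + 5)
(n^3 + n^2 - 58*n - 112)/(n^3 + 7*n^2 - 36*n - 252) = (n^2 - 6*n - 16)/(n^2 - 36)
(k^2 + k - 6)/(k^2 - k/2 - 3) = 2*(k + 3)/(2*k + 3)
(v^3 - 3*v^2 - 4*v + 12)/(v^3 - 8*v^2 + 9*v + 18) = (v^2 - 4)/(v^2 - 5*v - 6)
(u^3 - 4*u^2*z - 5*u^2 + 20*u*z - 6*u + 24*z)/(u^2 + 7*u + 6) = (u^2 - 4*u*z - 6*u + 24*z)/(u + 6)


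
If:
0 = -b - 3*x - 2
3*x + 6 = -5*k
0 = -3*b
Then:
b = 0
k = -4/5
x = -2/3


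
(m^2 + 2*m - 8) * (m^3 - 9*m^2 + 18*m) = m^5 - 7*m^4 - 8*m^3 + 108*m^2 - 144*m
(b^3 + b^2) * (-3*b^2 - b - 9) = -3*b^5 - 4*b^4 - 10*b^3 - 9*b^2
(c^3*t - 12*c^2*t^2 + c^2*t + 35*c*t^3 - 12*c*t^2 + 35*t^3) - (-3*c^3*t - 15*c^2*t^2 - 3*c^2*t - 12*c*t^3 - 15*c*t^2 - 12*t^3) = 4*c^3*t + 3*c^2*t^2 + 4*c^2*t + 47*c*t^3 + 3*c*t^2 + 47*t^3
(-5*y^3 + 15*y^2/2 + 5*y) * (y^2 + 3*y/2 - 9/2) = -5*y^5 + 155*y^3/4 - 105*y^2/4 - 45*y/2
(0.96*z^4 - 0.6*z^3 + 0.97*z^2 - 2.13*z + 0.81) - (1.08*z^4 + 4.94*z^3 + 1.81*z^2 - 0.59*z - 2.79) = -0.12*z^4 - 5.54*z^3 - 0.84*z^2 - 1.54*z + 3.6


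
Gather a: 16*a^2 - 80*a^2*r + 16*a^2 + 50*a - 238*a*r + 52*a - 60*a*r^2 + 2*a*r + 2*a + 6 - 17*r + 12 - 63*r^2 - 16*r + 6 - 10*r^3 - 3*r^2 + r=a^2*(32 - 80*r) + a*(-60*r^2 - 236*r + 104) - 10*r^3 - 66*r^2 - 32*r + 24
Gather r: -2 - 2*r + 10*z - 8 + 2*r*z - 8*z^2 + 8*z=r*(2*z - 2) - 8*z^2 + 18*z - 10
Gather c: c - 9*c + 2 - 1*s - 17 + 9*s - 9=-8*c + 8*s - 24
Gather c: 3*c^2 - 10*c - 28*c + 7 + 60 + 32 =3*c^2 - 38*c + 99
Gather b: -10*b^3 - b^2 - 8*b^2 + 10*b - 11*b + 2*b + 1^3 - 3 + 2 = -10*b^3 - 9*b^2 + b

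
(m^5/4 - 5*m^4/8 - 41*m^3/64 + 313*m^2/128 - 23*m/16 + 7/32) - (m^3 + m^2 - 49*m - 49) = m^5/4 - 5*m^4/8 - 105*m^3/64 + 185*m^2/128 + 761*m/16 + 1575/32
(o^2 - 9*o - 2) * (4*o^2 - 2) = 4*o^4 - 36*o^3 - 10*o^2 + 18*o + 4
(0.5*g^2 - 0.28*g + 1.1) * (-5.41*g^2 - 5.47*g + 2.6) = -2.705*g^4 - 1.2202*g^3 - 3.1194*g^2 - 6.745*g + 2.86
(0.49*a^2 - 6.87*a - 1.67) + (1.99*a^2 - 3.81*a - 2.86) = 2.48*a^2 - 10.68*a - 4.53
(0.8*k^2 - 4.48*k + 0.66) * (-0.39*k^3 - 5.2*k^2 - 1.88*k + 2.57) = -0.312*k^5 - 2.4128*k^4 + 21.5346*k^3 + 7.0464*k^2 - 12.7544*k + 1.6962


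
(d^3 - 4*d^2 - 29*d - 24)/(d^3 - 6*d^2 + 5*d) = (d^3 - 4*d^2 - 29*d - 24)/(d*(d^2 - 6*d + 5))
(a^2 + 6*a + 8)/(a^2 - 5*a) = (a^2 + 6*a + 8)/(a*(a - 5))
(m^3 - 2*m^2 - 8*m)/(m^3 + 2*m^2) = (m - 4)/m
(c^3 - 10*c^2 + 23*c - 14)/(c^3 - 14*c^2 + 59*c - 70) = (c - 1)/(c - 5)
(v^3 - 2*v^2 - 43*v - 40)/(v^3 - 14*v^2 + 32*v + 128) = (v^2 + 6*v + 5)/(v^2 - 6*v - 16)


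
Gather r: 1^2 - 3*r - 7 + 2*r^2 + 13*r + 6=2*r^2 + 10*r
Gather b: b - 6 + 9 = b + 3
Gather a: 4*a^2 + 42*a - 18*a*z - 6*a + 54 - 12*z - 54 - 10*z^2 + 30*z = 4*a^2 + a*(36 - 18*z) - 10*z^2 + 18*z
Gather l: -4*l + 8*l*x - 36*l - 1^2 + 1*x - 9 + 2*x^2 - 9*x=l*(8*x - 40) + 2*x^2 - 8*x - 10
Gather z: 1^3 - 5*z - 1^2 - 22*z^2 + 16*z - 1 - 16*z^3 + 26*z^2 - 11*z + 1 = -16*z^3 + 4*z^2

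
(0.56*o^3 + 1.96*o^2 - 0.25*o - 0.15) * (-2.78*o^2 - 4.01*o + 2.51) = -1.5568*o^5 - 7.6944*o^4 - 5.759*o^3 + 6.3391*o^2 - 0.026*o - 0.3765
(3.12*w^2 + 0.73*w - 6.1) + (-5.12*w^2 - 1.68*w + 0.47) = -2.0*w^2 - 0.95*w - 5.63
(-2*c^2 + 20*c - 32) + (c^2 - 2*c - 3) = -c^2 + 18*c - 35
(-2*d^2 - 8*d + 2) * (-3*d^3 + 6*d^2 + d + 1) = 6*d^5 + 12*d^4 - 56*d^3 + 2*d^2 - 6*d + 2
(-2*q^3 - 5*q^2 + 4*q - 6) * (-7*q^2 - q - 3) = 14*q^5 + 37*q^4 - 17*q^3 + 53*q^2 - 6*q + 18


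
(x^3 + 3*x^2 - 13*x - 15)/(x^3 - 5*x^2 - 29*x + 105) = (x + 1)/(x - 7)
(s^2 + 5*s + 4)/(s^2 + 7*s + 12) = (s + 1)/(s + 3)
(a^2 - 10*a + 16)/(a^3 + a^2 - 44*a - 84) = (a^2 - 10*a + 16)/(a^3 + a^2 - 44*a - 84)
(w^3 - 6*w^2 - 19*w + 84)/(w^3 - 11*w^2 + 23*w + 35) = (w^2 + w - 12)/(w^2 - 4*w - 5)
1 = 1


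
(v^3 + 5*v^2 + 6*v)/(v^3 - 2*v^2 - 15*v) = (v + 2)/(v - 5)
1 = 1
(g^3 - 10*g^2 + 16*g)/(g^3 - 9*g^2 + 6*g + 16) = g/(g + 1)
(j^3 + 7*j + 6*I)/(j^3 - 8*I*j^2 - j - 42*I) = (j + I)/(j - 7*I)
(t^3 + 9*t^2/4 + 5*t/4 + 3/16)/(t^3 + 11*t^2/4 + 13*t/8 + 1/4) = (t + 3/2)/(t + 2)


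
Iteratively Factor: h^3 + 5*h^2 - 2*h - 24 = (h + 3)*(h^2 + 2*h - 8) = (h + 3)*(h + 4)*(h - 2)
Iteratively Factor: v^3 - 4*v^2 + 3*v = (v - 1)*(v^2 - 3*v) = v*(v - 1)*(v - 3)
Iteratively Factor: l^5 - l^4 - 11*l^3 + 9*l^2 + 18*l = (l - 3)*(l^4 + 2*l^3 - 5*l^2 - 6*l) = l*(l - 3)*(l^3 + 2*l^2 - 5*l - 6) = l*(l - 3)*(l - 2)*(l^2 + 4*l + 3) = l*(l - 3)*(l - 2)*(l + 1)*(l + 3)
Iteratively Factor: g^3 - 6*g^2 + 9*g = (g)*(g^2 - 6*g + 9) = g*(g - 3)*(g - 3)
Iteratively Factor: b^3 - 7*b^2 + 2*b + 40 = (b - 4)*(b^2 - 3*b - 10) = (b - 5)*(b - 4)*(b + 2)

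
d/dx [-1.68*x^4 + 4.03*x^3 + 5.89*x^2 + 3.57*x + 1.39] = -6.72*x^3 + 12.09*x^2 + 11.78*x + 3.57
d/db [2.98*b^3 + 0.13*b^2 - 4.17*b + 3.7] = 8.94*b^2 + 0.26*b - 4.17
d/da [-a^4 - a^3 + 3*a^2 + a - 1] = -4*a^3 - 3*a^2 + 6*a + 1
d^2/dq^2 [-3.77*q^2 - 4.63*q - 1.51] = -7.54000000000000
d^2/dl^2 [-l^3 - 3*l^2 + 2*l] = -6*l - 6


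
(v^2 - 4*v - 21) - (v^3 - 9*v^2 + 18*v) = -v^3 + 10*v^2 - 22*v - 21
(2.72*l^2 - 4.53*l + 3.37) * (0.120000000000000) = 0.3264*l^2 - 0.5436*l + 0.4044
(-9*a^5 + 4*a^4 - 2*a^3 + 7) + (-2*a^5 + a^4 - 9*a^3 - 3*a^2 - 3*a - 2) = -11*a^5 + 5*a^4 - 11*a^3 - 3*a^2 - 3*a + 5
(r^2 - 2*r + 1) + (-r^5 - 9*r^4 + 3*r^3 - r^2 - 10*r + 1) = -r^5 - 9*r^4 + 3*r^3 - 12*r + 2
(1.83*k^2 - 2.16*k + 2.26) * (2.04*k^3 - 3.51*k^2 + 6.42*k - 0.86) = 3.7332*k^5 - 10.8297*k^4 + 23.9406*k^3 - 23.3736*k^2 + 16.3668*k - 1.9436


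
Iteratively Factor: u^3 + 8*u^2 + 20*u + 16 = (u + 2)*(u^2 + 6*u + 8) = (u + 2)*(u + 4)*(u + 2)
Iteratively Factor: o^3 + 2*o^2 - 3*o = (o)*(o^2 + 2*o - 3) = o*(o + 3)*(o - 1)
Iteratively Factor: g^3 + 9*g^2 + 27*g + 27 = (g + 3)*(g^2 + 6*g + 9) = (g + 3)^2*(g + 3)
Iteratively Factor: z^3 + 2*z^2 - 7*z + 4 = (z - 1)*(z^2 + 3*z - 4) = (z - 1)^2*(z + 4)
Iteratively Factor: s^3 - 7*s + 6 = (s + 3)*(s^2 - 3*s + 2) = (s - 1)*(s + 3)*(s - 2)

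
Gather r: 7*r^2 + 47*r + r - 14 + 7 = 7*r^2 + 48*r - 7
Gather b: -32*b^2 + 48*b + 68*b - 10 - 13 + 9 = -32*b^2 + 116*b - 14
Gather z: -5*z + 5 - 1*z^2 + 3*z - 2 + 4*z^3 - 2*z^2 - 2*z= 4*z^3 - 3*z^2 - 4*z + 3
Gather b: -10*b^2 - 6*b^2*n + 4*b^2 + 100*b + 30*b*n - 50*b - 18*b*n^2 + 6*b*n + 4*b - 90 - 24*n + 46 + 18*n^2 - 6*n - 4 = b^2*(-6*n - 6) + b*(-18*n^2 + 36*n + 54) + 18*n^2 - 30*n - 48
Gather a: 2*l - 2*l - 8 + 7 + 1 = 0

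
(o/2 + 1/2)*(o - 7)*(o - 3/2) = o^3/2 - 15*o^2/4 + o + 21/4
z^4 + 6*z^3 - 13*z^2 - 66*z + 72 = (z - 3)*(z - 1)*(z + 4)*(z + 6)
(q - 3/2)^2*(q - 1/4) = q^3 - 13*q^2/4 + 3*q - 9/16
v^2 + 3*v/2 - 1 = (v - 1/2)*(v + 2)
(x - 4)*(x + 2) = x^2 - 2*x - 8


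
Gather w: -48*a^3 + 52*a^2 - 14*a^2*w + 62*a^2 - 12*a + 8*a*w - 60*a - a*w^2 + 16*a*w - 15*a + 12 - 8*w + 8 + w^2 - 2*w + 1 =-48*a^3 + 114*a^2 - 87*a + w^2*(1 - a) + w*(-14*a^2 + 24*a - 10) + 21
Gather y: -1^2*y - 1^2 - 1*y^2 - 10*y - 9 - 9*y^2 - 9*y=-10*y^2 - 20*y - 10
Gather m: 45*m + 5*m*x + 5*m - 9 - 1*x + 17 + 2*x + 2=m*(5*x + 50) + x + 10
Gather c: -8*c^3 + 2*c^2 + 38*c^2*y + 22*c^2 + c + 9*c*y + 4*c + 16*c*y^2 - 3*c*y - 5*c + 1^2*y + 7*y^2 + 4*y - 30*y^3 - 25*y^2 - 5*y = -8*c^3 + c^2*(38*y + 24) + c*(16*y^2 + 6*y) - 30*y^3 - 18*y^2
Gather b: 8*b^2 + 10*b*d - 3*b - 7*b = 8*b^2 + b*(10*d - 10)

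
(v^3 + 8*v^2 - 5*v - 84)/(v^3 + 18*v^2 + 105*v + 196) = (v - 3)/(v + 7)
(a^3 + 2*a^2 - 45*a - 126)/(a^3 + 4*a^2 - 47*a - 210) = (a + 3)/(a + 5)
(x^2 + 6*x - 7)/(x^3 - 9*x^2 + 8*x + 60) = (x^2 + 6*x - 7)/(x^3 - 9*x^2 + 8*x + 60)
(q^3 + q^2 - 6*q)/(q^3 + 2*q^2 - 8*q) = (q + 3)/(q + 4)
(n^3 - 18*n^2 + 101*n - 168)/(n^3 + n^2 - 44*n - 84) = (n^2 - 11*n + 24)/(n^2 + 8*n + 12)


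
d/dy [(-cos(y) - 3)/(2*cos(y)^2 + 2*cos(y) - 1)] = (2*sin(y)^2 - 12*cos(y) - 9)*sin(y)/(2*cos(y) + cos(2*y))^2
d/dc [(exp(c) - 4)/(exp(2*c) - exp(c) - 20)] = (-(exp(c) - 4)*(2*exp(c) - 1) + exp(2*c) - exp(c) - 20)*exp(c)/(-exp(2*c) + exp(c) + 20)^2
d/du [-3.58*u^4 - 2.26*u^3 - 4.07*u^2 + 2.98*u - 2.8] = -14.32*u^3 - 6.78*u^2 - 8.14*u + 2.98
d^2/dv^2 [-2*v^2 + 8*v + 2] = -4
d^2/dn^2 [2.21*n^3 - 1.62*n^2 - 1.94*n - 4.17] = 13.26*n - 3.24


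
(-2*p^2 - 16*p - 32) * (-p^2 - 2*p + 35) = 2*p^4 + 20*p^3 - 6*p^2 - 496*p - 1120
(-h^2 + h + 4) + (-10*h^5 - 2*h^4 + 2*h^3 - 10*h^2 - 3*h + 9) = -10*h^5 - 2*h^4 + 2*h^3 - 11*h^2 - 2*h + 13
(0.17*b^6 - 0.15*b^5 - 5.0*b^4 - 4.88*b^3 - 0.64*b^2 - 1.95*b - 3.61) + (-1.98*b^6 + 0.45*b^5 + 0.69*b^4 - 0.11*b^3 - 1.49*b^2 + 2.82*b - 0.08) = -1.81*b^6 + 0.3*b^5 - 4.31*b^4 - 4.99*b^3 - 2.13*b^2 + 0.87*b - 3.69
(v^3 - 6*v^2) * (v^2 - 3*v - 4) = v^5 - 9*v^4 + 14*v^3 + 24*v^2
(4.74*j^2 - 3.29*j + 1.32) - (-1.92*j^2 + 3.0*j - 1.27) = 6.66*j^2 - 6.29*j + 2.59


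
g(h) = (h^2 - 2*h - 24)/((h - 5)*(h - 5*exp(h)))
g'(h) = (2*h - 2)/((h - 5)*(h - 5*exp(h))) + (5*exp(h) - 1)*(h^2 - 2*h - 24)/((h - 5)*(h - 5*exp(h))^2) - (h^2 - 2*h - 24)/((h - 5)^2*(h - 5*exp(h)))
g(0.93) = -0.52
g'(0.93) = 0.39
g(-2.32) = -0.68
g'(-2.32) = -0.54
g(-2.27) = -0.71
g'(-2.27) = -0.54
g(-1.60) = -1.06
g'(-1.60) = -0.46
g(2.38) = -0.17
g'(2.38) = 0.13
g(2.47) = -0.16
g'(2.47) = 0.12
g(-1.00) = -1.23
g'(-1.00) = -0.08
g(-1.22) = -1.20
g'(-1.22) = -0.25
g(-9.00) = 0.60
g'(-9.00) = -0.05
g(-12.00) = 0.71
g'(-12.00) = -0.03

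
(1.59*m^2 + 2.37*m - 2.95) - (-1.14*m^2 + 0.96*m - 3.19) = 2.73*m^2 + 1.41*m + 0.24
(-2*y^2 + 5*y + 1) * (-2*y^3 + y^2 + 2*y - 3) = 4*y^5 - 12*y^4 - y^3 + 17*y^2 - 13*y - 3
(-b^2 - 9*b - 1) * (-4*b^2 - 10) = 4*b^4 + 36*b^3 + 14*b^2 + 90*b + 10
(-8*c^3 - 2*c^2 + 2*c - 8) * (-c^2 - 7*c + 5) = 8*c^5 + 58*c^4 - 28*c^3 - 16*c^2 + 66*c - 40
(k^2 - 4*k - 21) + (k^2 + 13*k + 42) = 2*k^2 + 9*k + 21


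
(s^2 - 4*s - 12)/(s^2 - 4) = (s - 6)/(s - 2)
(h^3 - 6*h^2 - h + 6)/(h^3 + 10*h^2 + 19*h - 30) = (h^2 - 5*h - 6)/(h^2 + 11*h + 30)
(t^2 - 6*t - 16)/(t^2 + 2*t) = (t - 8)/t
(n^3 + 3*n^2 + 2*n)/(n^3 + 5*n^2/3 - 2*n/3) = 3*(n + 1)/(3*n - 1)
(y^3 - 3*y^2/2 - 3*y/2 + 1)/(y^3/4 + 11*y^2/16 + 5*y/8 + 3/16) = 8*(2*y^2 - 5*y + 2)/(4*y^2 + 7*y + 3)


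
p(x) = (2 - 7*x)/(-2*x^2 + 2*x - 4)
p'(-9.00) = -0.03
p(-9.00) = -0.35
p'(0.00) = 1.50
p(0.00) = -0.50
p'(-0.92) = 0.08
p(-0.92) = -1.12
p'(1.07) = 0.96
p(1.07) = 1.32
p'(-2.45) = -0.18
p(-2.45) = -0.92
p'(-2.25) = -0.19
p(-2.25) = -0.95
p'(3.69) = -0.24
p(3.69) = 1.00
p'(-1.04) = 0.01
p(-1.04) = -1.13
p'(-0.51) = 0.53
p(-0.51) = -1.01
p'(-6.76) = -0.06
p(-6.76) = -0.45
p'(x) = (2 - 7*x)*(4*x - 2)/(-2*x^2 + 2*x - 4)^2 - 7/(-2*x^2 + 2*x - 4)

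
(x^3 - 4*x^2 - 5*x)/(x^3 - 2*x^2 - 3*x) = (x - 5)/(x - 3)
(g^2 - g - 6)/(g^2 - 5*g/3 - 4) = 3*(g + 2)/(3*g + 4)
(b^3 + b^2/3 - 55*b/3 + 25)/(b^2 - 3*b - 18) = (-3*b^3 - b^2 + 55*b - 75)/(3*(-b^2 + 3*b + 18))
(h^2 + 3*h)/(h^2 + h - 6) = h/(h - 2)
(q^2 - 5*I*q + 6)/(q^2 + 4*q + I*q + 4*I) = (q - 6*I)/(q + 4)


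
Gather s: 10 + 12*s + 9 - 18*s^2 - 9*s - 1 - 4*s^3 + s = -4*s^3 - 18*s^2 + 4*s + 18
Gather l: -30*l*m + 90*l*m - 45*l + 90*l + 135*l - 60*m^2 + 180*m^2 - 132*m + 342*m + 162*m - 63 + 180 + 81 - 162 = l*(60*m + 180) + 120*m^2 + 372*m + 36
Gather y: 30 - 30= 0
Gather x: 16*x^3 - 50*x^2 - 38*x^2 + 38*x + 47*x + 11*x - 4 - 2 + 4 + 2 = 16*x^3 - 88*x^2 + 96*x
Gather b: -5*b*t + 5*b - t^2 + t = b*(5 - 5*t) - t^2 + t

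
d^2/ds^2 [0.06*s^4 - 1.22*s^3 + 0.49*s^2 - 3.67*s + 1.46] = 0.72*s^2 - 7.32*s + 0.98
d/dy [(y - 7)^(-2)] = -2/(y - 7)^3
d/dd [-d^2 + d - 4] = 1 - 2*d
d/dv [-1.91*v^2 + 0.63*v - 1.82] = 0.63 - 3.82*v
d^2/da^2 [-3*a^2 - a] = -6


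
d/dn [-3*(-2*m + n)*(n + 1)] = 6*m - 6*n - 3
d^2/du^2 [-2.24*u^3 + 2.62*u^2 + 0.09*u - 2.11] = 5.24 - 13.44*u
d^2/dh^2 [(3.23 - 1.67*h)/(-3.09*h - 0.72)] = (3.5527136788005e-15*h - 69.111558)/(3.09*h + 0.72)^3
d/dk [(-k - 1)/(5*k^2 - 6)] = (-5*k^2 + 10*k*(k + 1) + 6)/(5*k^2 - 6)^2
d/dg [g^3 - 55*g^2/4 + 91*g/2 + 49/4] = 3*g^2 - 55*g/2 + 91/2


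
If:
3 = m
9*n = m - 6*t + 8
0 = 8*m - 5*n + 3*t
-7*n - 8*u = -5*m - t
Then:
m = 3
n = 59/19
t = -161/57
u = -545/456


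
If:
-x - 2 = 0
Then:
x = -2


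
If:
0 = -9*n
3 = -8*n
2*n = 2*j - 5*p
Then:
No Solution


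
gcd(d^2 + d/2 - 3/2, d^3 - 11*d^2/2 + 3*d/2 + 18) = d + 3/2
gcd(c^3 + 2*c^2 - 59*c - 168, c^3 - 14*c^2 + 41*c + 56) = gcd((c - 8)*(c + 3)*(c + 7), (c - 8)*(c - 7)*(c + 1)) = c - 8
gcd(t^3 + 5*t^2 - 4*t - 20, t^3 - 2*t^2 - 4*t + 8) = t^2 - 4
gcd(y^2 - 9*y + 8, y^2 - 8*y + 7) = y - 1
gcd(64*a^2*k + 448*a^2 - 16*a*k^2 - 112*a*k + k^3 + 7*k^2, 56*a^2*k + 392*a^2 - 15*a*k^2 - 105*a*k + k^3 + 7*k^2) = 8*a*k + 56*a - k^2 - 7*k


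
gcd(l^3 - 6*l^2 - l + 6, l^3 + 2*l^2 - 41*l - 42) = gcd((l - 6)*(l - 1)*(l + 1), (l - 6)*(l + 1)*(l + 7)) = l^2 - 5*l - 6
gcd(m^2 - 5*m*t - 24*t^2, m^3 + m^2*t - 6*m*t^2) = m + 3*t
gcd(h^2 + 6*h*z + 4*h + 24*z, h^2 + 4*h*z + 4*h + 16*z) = h + 4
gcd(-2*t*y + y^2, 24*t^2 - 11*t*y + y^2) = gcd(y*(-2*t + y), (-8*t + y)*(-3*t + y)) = 1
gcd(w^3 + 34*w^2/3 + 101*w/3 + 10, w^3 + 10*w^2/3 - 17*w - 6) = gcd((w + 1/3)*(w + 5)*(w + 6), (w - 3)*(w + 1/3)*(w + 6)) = w^2 + 19*w/3 + 2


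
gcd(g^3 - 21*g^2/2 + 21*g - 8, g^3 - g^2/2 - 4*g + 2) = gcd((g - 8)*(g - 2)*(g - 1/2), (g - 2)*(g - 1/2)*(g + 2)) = g^2 - 5*g/2 + 1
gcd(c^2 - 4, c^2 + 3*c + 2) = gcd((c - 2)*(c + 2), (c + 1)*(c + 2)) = c + 2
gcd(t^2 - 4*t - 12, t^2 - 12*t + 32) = 1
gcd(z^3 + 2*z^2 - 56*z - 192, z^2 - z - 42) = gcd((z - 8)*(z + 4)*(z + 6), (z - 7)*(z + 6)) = z + 6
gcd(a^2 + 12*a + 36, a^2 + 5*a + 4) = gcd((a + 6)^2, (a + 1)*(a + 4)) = 1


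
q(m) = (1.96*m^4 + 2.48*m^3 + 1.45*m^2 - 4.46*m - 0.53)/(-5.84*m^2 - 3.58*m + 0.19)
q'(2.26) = -1.85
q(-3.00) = -2.83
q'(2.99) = -2.30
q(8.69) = -27.28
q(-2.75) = -2.44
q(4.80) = -8.75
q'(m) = (11.68*m + 3.58)*(1.96*m^4 + 2.48*m^3 + 1.45*m^2 - 4.46*m - 0.53)/(-5.84*m^2 - 3.58*m + 0.19)^2 + (7.84*m^3 + 7.44*m^2 + 2.9*m - 4.46)/(-5.84*m^2 - 3.58*m + 0.19) = (-22.8928*m^5 - 35.5336*m^4 - 16.2672*m^3 - 29.8238*m^2 - 5.6394*m - 2.7448)/(34.1056*m^4 + 41.8144*m^3 + 10.5972*m^2 - 1.3604*m + 0.0361)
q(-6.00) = -11.05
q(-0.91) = -3.03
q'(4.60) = -3.34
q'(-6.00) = 3.78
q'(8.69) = -6.06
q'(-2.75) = 1.45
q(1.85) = -1.32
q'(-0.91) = -10.45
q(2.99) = -3.54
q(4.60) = -8.07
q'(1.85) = -1.62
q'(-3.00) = 1.66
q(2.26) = -2.03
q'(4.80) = -3.47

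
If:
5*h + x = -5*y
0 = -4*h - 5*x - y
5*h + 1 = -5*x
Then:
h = -8/15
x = 1/3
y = 7/15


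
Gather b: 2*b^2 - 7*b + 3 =2*b^2 - 7*b + 3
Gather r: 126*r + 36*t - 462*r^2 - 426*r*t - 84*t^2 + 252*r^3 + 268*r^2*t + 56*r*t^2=252*r^3 + r^2*(268*t - 462) + r*(56*t^2 - 426*t + 126) - 84*t^2 + 36*t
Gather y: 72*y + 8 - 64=72*y - 56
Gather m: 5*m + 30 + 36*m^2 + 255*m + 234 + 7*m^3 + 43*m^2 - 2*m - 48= 7*m^3 + 79*m^2 + 258*m + 216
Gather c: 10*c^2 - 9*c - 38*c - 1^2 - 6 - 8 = 10*c^2 - 47*c - 15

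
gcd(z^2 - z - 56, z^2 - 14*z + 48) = z - 8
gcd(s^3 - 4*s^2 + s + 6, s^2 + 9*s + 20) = 1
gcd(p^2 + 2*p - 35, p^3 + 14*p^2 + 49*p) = p + 7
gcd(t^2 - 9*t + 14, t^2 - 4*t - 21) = t - 7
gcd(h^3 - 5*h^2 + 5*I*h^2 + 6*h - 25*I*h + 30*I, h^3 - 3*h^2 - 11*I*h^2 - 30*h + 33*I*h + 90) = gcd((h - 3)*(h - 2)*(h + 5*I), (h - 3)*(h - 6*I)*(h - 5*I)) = h - 3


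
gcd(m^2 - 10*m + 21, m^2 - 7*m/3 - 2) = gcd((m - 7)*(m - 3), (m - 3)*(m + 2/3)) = m - 3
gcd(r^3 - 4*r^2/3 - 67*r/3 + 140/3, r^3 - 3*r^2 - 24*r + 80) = r^2 + r - 20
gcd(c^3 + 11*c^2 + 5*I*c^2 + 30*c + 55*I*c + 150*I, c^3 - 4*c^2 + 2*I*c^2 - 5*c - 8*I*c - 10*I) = 1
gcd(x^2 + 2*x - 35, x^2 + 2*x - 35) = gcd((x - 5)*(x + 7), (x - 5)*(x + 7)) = x^2 + 2*x - 35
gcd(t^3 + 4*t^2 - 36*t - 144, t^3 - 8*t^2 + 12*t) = t - 6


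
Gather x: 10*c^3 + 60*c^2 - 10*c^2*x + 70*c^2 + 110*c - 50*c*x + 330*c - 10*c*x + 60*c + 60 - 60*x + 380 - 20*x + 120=10*c^3 + 130*c^2 + 500*c + x*(-10*c^2 - 60*c - 80) + 560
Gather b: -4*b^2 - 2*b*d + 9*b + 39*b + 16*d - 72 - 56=-4*b^2 + b*(48 - 2*d) + 16*d - 128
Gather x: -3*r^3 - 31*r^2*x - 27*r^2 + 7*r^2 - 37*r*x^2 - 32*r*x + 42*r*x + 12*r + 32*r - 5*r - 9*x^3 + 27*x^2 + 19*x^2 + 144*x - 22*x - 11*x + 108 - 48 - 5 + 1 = -3*r^3 - 20*r^2 + 39*r - 9*x^3 + x^2*(46 - 37*r) + x*(-31*r^2 + 10*r + 111) + 56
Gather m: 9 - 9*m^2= 9 - 9*m^2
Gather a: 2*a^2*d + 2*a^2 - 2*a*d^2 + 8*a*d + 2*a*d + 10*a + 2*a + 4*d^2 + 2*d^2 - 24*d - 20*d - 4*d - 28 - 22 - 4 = a^2*(2*d + 2) + a*(-2*d^2 + 10*d + 12) + 6*d^2 - 48*d - 54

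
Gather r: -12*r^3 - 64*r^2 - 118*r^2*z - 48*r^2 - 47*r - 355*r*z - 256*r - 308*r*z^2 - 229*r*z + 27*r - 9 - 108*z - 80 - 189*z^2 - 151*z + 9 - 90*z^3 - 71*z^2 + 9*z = -12*r^3 + r^2*(-118*z - 112) + r*(-308*z^2 - 584*z - 276) - 90*z^3 - 260*z^2 - 250*z - 80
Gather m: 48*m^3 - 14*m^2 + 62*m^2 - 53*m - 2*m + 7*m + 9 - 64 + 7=48*m^3 + 48*m^2 - 48*m - 48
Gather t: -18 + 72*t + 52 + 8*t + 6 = 80*t + 40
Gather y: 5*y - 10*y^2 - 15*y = -10*y^2 - 10*y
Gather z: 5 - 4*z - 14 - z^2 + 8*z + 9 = -z^2 + 4*z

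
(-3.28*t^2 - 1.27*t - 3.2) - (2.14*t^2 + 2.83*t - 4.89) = -5.42*t^2 - 4.1*t + 1.69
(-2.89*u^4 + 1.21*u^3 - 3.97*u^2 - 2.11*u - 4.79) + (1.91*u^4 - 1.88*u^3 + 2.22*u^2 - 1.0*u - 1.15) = -0.98*u^4 - 0.67*u^3 - 1.75*u^2 - 3.11*u - 5.94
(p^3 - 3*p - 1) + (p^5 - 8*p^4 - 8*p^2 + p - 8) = p^5 - 8*p^4 + p^3 - 8*p^2 - 2*p - 9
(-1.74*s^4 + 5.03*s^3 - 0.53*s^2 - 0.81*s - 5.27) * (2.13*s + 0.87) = -3.7062*s^5 + 9.2001*s^4 + 3.2472*s^3 - 2.1864*s^2 - 11.9298*s - 4.5849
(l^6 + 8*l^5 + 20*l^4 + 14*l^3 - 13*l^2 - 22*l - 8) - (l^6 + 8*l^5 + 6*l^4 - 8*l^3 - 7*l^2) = 14*l^4 + 22*l^3 - 6*l^2 - 22*l - 8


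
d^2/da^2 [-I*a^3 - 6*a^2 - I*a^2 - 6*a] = -6*I*a - 12 - 2*I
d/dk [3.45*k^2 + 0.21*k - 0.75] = 6.9*k + 0.21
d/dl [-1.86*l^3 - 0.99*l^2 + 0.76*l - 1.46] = -5.58*l^2 - 1.98*l + 0.76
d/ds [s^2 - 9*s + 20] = 2*s - 9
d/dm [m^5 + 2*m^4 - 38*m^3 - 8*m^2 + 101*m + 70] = 5*m^4 + 8*m^3 - 114*m^2 - 16*m + 101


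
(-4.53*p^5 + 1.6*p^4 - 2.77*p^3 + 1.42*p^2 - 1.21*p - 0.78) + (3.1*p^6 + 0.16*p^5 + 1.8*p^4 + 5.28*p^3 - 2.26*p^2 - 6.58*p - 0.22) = 3.1*p^6 - 4.37*p^5 + 3.4*p^4 + 2.51*p^3 - 0.84*p^2 - 7.79*p - 1.0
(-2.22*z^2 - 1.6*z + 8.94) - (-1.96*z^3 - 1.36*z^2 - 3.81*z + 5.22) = 1.96*z^3 - 0.86*z^2 + 2.21*z + 3.72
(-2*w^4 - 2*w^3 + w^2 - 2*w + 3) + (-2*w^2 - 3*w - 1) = -2*w^4 - 2*w^3 - w^2 - 5*w + 2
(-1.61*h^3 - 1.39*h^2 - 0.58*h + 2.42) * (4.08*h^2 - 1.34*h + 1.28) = -6.5688*h^5 - 3.5138*h^4 - 2.5646*h^3 + 8.8716*h^2 - 3.9852*h + 3.0976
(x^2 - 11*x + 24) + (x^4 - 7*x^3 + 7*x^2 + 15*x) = x^4 - 7*x^3 + 8*x^2 + 4*x + 24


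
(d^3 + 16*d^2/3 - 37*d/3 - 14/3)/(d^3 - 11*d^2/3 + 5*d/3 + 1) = (d^2 + 5*d - 14)/(d^2 - 4*d + 3)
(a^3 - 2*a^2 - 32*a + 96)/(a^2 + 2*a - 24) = a - 4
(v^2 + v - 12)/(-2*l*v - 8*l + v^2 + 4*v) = (v - 3)/(-2*l + v)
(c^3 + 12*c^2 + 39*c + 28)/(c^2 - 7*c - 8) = (c^2 + 11*c + 28)/(c - 8)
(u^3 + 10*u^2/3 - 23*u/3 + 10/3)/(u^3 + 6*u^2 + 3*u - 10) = (u - 2/3)/(u + 2)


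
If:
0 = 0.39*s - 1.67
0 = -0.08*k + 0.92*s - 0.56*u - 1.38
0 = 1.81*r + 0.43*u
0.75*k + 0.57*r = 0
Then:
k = 0.80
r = -1.06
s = 4.28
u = 4.46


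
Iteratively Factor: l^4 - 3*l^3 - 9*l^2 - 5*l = (l + 1)*(l^3 - 4*l^2 - 5*l) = l*(l + 1)*(l^2 - 4*l - 5) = l*(l + 1)^2*(l - 5)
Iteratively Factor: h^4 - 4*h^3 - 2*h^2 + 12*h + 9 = (h + 1)*(h^3 - 5*h^2 + 3*h + 9) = (h - 3)*(h + 1)*(h^2 - 2*h - 3) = (h - 3)^2*(h + 1)*(h + 1)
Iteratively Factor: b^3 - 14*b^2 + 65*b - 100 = (b - 5)*(b^2 - 9*b + 20) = (b - 5)*(b - 4)*(b - 5)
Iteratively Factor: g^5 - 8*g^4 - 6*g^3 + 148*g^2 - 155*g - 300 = (g - 5)*(g^4 - 3*g^3 - 21*g^2 + 43*g + 60) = (g - 5)*(g + 4)*(g^3 - 7*g^2 + 7*g + 15) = (g - 5)^2*(g + 4)*(g^2 - 2*g - 3) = (g - 5)^2*(g + 1)*(g + 4)*(g - 3)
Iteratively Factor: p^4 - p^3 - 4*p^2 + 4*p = (p + 2)*(p^3 - 3*p^2 + 2*p) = (p - 2)*(p + 2)*(p^2 - p) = (p - 2)*(p - 1)*(p + 2)*(p)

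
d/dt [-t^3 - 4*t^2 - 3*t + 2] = -3*t^2 - 8*t - 3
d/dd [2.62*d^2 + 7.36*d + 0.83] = 5.24*d + 7.36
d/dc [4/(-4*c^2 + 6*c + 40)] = 2*(4*c - 3)/(-2*c^2 + 3*c + 20)^2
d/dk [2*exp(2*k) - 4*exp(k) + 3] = 4*(exp(k) - 1)*exp(k)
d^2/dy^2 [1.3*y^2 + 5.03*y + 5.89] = 2.60000000000000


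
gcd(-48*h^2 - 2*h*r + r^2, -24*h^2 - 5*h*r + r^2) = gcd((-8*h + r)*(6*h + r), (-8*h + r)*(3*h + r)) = -8*h + r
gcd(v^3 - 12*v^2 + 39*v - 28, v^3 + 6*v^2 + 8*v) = 1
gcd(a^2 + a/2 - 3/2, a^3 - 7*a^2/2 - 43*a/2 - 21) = a + 3/2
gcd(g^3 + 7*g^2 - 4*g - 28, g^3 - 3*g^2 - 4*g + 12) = g^2 - 4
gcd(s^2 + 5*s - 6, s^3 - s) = s - 1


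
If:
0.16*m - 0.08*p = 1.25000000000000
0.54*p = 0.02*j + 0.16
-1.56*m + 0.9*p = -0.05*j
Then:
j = 223.20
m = 12.09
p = 8.56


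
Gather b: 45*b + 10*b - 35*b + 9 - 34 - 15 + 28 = 20*b - 12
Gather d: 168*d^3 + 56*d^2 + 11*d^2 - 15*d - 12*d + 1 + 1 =168*d^3 + 67*d^2 - 27*d + 2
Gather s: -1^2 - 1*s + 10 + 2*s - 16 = s - 7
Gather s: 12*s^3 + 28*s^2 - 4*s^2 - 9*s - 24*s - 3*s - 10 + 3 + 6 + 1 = 12*s^3 + 24*s^2 - 36*s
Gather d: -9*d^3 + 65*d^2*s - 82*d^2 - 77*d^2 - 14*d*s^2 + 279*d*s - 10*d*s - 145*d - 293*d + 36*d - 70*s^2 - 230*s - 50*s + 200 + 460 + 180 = -9*d^3 + d^2*(65*s - 159) + d*(-14*s^2 + 269*s - 402) - 70*s^2 - 280*s + 840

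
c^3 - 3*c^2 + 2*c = c*(c - 2)*(c - 1)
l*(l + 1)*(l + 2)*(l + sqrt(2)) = l^4 + sqrt(2)*l^3 + 3*l^3 + 2*l^2 + 3*sqrt(2)*l^2 + 2*sqrt(2)*l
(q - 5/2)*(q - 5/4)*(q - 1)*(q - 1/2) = q^4 - 21*q^3/4 + 37*q^2/4 - 105*q/16 + 25/16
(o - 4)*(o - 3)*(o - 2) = o^3 - 9*o^2 + 26*o - 24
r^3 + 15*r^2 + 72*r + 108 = (r + 3)*(r + 6)^2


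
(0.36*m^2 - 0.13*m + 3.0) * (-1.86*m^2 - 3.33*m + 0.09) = -0.6696*m^4 - 0.957*m^3 - 5.1147*m^2 - 10.0017*m + 0.27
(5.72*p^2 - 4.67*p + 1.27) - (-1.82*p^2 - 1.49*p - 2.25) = 7.54*p^2 - 3.18*p + 3.52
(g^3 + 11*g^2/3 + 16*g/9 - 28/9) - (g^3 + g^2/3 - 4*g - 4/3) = 10*g^2/3 + 52*g/9 - 16/9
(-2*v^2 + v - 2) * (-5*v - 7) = 10*v^3 + 9*v^2 + 3*v + 14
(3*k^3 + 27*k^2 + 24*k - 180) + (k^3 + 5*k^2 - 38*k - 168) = 4*k^3 + 32*k^2 - 14*k - 348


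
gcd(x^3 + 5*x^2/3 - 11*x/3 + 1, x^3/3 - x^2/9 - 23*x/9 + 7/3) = x^2 + 2*x - 3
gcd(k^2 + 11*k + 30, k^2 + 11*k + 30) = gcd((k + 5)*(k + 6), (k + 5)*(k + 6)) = k^2 + 11*k + 30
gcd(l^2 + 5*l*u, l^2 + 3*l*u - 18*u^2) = 1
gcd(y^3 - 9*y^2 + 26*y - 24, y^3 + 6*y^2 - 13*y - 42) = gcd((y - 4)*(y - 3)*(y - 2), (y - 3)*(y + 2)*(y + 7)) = y - 3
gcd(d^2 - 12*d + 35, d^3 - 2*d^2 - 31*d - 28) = d - 7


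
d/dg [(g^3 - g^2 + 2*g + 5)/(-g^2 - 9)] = (-g^4 - 25*g^2 + 28*g - 18)/(g^4 + 18*g^2 + 81)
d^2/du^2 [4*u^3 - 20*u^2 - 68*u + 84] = 24*u - 40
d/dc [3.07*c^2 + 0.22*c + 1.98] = 6.14*c + 0.22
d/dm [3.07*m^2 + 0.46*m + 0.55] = 6.14*m + 0.46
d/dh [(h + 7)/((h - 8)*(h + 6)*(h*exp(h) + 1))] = (-(h - 8)*(h + 1)*(h + 6)*(h + 7)*exp(h) + (h - 8)*(h + 6)*(h*exp(h) + 1) - (h - 8)*(h + 7)*(h*exp(h) + 1) - (h + 6)*(h + 7)*(h*exp(h) + 1))/((h - 8)^2*(h + 6)^2*(h*exp(h) + 1)^2)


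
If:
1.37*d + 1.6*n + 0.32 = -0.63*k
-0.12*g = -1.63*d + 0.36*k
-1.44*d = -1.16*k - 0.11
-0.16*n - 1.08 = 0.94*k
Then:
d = -1.01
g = -9.71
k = -1.35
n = 1.20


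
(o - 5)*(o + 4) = o^2 - o - 20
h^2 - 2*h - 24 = (h - 6)*(h + 4)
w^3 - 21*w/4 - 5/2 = (w - 5/2)*(w + 1/2)*(w + 2)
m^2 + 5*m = m*(m + 5)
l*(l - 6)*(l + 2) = l^3 - 4*l^2 - 12*l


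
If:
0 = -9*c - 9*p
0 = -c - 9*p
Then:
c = 0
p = 0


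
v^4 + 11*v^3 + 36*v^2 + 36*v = v*(v + 2)*(v + 3)*(v + 6)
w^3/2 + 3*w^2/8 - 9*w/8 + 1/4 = (w/2 + 1)*(w - 1)*(w - 1/4)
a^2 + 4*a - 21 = (a - 3)*(a + 7)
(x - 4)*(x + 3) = x^2 - x - 12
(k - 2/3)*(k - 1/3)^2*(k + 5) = k^4 + 11*k^3/3 - 55*k^2/9 + 73*k/27 - 10/27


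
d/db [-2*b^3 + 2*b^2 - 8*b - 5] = -6*b^2 + 4*b - 8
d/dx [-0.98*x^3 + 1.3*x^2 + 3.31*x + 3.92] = -2.94*x^2 + 2.6*x + 3.31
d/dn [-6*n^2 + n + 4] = 1 - 12*n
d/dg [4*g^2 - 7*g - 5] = 8*g - 7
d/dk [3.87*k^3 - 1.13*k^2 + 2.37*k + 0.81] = 11.61*k^2 - 2.26*k + 2.37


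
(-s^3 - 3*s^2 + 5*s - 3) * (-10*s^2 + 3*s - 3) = 10*s^5 + 27*s^4 - 56*s^3 + 54*s^2 - 24*s + 9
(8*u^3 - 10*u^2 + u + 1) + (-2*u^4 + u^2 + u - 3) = -2*u^4 + 8*u^3 - 9*u^2 + 2*u - 2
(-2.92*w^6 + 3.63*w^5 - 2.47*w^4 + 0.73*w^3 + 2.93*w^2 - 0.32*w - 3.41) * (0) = 0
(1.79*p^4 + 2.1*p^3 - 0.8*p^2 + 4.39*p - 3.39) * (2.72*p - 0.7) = 4.8688*p^5 + 4.459*p^4 - 3.646*p^3 + 12.5008*p^2 - 12.2938*p + 2.373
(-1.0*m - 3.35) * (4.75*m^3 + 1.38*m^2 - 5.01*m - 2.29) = -4.75*m^4 - 17.2925*m^3 + 0.387*m^2 + 19.0735*m + 7.6715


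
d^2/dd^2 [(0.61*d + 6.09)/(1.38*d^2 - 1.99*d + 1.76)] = ((0.61*d + 6.09)*(2.76*d - 1.99)*(5.52*d - 3.98) - (5.0508*d + 14.3806)*(1.38*d^2 - 1.99*d + 1.76))/(1.38*d^2 - 1.99*d + 1.76)^3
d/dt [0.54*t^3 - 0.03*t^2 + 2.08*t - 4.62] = 1.62*t^2 - 0.06*t + 2.08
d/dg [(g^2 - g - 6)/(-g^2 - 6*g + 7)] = (-7*g^2 + 2*g - 43)/(g^4 + 12*g^3 + 22*g^2 - 84*g + 49)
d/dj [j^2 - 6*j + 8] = 2*j - 6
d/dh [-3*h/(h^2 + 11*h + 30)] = 3*(h^2 - 30)/(h^4 + 22*h^3 + 181*h^2 + 660*h + 900)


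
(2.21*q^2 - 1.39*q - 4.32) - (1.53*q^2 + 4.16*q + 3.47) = 0.68*q^2 - 5.55*q - 7.79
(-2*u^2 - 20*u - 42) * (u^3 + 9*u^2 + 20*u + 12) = -2*u^5 - 38*u^4 - 262*u^3 - 802*u^2 - 1080*u - 504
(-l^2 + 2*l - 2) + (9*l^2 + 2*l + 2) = 8*l^2 + 4*l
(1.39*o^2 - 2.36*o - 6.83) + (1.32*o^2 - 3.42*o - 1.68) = 2.71*o^2 - 5.78*o - 8.51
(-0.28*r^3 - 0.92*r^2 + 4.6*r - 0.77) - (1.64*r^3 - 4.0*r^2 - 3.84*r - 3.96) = -1.92*r^3 + 3.08*r^2 + 8.44*r + 3.19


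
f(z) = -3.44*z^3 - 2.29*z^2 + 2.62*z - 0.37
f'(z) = -10.32*z^2 - 4.58*z + 2.62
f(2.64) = -72.71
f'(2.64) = -81.40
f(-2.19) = 19.04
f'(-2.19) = -36.85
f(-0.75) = -2.17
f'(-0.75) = 0.25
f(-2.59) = 37.25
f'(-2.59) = -54.75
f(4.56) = -362.22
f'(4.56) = -232.85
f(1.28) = -7.98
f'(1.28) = -20.15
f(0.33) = 0.12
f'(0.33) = -0.02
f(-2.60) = 37.80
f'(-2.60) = -55.24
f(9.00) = -2670.04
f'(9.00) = -874.52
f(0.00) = -0.37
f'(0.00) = 2.62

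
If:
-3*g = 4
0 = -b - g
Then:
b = 4/3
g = -4/3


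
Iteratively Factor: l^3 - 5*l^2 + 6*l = (l - 2)*(l^2 - 3*l) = (l - 3)*(l - 2)*(l)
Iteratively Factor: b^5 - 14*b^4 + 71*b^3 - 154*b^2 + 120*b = (b)*(b^4 - 14*b^3 + 71*b^2 - 154*b + 120) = b*(b - 2)*(b^3 - 12*b^2 + 47*b - 60) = b*(b - 5)*(b - 2)*(b^2 - 7*b + 12) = b*(b - 5)*(b - 4)*(b - 2)*(b - 3)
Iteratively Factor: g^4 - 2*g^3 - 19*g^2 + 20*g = (g)*(g^3 - 2*g^2 - 19*g + 20) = g*(g - 5)*(g^2 + 3*g - 4) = g*(g - 5)*(g + 4)*(g - 1)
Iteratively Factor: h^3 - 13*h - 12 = (h - 4)*(h^2 + 4*h + 3) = (h - 4)*(h + 1)*(h + 3)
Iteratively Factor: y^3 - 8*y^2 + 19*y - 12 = (y - 4)*(y^2 - 4*y + 3) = (y - 4)*(y - 3)*(y - 1)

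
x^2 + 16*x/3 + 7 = (x + 7/3)*(x + 3)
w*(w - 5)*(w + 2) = w^3 - 3*w^2 - 10*w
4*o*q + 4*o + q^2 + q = (4*o + q)*(q + 1)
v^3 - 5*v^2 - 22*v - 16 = (v - 8)*(v + 1)*(v + 2)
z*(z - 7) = z^2 - 7*z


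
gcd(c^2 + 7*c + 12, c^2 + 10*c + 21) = c + 3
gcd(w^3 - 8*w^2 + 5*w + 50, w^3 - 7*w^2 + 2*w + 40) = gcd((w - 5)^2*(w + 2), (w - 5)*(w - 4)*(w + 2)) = w^2 - 3*w - 10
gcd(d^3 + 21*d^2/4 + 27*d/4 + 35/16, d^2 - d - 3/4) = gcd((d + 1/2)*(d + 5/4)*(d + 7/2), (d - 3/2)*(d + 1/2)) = d + 1/2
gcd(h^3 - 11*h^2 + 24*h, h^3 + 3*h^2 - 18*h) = h^2 - 3*h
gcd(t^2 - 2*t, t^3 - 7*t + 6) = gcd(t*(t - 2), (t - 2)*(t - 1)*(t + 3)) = t - 2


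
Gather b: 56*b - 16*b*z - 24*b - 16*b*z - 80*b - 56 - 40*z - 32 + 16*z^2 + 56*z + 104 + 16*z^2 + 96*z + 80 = b*(-32*z - 48) + 32*z^2 + 112*z + 96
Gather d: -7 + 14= 7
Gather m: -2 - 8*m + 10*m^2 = 10*m^2 - 8*m - 2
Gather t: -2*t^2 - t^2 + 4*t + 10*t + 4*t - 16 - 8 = -3*t^2 + 18*t - 24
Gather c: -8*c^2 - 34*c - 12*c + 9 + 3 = -8*c^2 - 46*c + 12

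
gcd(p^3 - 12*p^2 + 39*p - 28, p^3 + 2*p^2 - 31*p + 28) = p^2 - 5*p + 4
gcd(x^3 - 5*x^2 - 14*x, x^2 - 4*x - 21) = x - 7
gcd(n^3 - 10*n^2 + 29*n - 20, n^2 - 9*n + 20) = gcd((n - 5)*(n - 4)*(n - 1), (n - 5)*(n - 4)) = n^2 - 9*n + 20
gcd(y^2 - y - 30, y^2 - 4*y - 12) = y - 6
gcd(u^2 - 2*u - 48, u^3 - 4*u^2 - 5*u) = 1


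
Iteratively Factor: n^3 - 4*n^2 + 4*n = (n - 2)*(n^2 - 2*n) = n*(n - 2)*(n - 2)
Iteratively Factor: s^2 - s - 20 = (s + 4)*(s - 5)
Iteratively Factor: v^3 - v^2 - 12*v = (v + 3)*(v^2 - 4*v) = (v - 4)*(v + 3)*(v)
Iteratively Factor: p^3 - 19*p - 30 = (p + 2)*(p^2 - 2*p - 15) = (p - 5)*(p + 2)*(p + 3)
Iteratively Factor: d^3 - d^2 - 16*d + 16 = (d - 4)*(d^2 + 3*d - 4) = (d - 4)*(d - 1)*(d + 4)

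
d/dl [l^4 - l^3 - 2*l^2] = l*(4*l^2 - 3*l - 4)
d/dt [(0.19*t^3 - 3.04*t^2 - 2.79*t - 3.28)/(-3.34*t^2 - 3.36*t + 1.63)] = (-0.6346*t^4 - 1.2768*t^3 + 1.8249*t^2 - 31.8208*t - 15.5685)/(11.1556*t^4 + 22.4448*t^3 + 0.401199999999999*t^2 - 10.9536*t + 2.6569)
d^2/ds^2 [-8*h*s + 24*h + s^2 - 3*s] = 2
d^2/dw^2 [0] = 0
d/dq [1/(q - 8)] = -1/(q - 8)^2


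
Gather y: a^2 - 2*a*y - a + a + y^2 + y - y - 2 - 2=a^2 - 2*a*y + y^2 - 4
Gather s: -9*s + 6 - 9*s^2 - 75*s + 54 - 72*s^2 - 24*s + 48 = -81*s^2 - 108*s + 108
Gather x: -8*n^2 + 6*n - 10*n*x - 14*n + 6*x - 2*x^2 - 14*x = -8*n^2 - 8*n - 2*x^2 + x*(-10*n - 8)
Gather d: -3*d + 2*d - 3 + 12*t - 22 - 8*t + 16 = -d + 4*t - 9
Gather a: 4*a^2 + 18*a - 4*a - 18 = 4*a^2 + 14*a - 18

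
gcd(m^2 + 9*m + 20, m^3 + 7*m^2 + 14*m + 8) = m + 4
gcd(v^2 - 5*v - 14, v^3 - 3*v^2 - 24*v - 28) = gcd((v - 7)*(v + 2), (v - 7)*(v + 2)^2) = v^2 - 5*v - 14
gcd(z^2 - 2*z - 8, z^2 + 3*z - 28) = z - 4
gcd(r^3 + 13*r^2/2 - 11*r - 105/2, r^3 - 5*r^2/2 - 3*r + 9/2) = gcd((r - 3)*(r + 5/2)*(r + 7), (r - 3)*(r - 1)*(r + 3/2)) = r - 3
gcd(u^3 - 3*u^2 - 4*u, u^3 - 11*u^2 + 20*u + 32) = u^2 - 3*u - 4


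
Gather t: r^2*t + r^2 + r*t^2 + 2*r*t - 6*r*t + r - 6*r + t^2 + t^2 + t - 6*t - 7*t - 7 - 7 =r^2 - 5*r + t^2*(r + 2) + t*(r^2 - 4*r - 12) - 14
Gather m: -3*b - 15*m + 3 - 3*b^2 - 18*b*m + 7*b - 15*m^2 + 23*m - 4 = -3*b^2 + 4*b - 15*m^2 + m*(8 - 18*b) - 1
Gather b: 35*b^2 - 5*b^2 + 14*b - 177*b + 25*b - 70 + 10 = 30*b^2 - 138*b - 60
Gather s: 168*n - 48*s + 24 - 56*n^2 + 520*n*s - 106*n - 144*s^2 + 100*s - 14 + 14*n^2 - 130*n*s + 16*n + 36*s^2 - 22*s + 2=-42*n^2 + 78*n - 108*s^2 + s*(390*n + 30) + 12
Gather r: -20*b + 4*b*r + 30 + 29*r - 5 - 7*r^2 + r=-20*b - 7*r^2 + r*(4*b + 30) + 25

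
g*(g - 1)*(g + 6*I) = g^3 - g^2 + 6*I*g^2 - 6*I*g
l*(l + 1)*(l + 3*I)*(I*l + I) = I*l^4 - 3*l^3 + 2*I*l^3 - 6*l^2 + I*l^2 - 3*l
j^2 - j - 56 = (j - 8)*(j + 7)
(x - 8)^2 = x^2 - 16*x + 64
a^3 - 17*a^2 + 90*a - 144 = (a - 8)*(a - 6)*(a - 3)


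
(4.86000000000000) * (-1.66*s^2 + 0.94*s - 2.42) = -8.0676*s^2 + 4.5684*s - 11.7612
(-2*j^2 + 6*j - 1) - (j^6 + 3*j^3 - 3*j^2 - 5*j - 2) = -j^6 - 3*j^3 + j^2 + 11*j + 1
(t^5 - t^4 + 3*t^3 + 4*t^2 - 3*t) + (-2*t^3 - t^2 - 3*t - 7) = t^5 - t^4 + t^3 + 3*t^2 - 6*t - 7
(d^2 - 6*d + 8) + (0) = d^2 - 6*d + 8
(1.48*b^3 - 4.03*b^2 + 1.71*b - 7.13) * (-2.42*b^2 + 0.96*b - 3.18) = -3.5816*b^5 + 11.1734*b^4 - 12.7134*b^3 + 31.7116*b^2 - 12.2826*b + 22.6734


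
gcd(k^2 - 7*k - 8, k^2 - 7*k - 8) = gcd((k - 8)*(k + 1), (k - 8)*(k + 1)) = k^2 - 7*k - 8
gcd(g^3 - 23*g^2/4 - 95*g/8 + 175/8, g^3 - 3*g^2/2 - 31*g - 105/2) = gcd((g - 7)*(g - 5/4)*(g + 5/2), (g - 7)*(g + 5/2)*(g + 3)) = g^2 - 9*g/2 - 35/2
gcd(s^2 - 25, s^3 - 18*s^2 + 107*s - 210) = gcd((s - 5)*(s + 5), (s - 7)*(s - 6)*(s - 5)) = s - 5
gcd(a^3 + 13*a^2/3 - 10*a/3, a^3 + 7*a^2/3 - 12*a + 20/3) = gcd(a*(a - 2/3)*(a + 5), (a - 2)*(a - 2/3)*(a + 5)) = a^2 + 13*a/3 - 10/3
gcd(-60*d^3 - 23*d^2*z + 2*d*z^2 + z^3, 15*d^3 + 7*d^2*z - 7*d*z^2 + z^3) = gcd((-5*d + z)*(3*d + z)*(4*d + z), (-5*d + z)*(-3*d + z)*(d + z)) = -5*d + z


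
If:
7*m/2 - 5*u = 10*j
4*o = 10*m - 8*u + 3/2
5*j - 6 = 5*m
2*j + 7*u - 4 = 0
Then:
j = -494/355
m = -184/71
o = -22839/2840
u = 344/355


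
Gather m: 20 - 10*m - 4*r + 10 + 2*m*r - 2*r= m*(2*r - 10) - 6*r + 30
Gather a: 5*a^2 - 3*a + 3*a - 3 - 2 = 5*a^2 - 5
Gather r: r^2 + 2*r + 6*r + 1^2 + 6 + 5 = r^2 + 8*r + 12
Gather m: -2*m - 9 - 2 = -2*m - 11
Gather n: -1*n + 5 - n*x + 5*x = n*(-x - 1) + 5*x + 5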